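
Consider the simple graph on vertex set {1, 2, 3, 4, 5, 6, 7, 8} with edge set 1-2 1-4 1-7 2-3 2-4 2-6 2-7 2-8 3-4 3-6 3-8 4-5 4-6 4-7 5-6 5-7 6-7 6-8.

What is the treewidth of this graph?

A width-3 tree decomposition is:
Bags: B1 = {1, 2, 4, 7}  B2 = {2, 4, 6, 7}  B3 = {2, 3, 4, 6}  B4 = {2, 3, 6, 8}  B5 = {4, 5, 6, 7}
Tree: B1–B2, B2–B3, B3–B4, B2–B5
Each bag holds 4 vertices, so the decomposition has width 3, which upper-bounds the treewidth. For the lower bound, the 4 vertices {2, 3, 6, 8} are pairwise adjacent, and any tree decomposition puts a clique entirely inside one bag — forcing width ≥ 3. Combining the bounds, tw(G) = 3.

3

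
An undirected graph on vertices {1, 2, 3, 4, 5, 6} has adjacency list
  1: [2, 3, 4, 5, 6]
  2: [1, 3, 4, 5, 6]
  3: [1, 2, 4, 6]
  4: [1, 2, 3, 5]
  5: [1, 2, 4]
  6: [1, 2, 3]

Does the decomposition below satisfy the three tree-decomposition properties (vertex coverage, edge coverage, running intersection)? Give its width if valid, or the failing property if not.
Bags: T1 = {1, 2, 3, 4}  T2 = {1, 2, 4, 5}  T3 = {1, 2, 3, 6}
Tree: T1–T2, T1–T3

Yes; width 3.

Vertex coverage: the bags together contain {1, 2, 3, 4, 5, 6}, the full vertex set. Edge coverage: each edge of G has both endpoints in at least one bag. Running intersection: for every vertex, the bags containing it form a connected subtree. All three properties hold, so this is a valid tree decomposition of width max|bag| − 1 = 3, and hence tw(G) ≤ 3.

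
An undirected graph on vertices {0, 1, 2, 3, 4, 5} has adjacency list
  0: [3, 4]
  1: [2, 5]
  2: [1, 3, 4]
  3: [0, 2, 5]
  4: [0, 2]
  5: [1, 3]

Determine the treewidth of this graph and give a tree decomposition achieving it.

Every bag has size at most 3, so the width is 3 − 1 = 2 and tw(G) ≤ 2. For the lower bound, G contains the cycle 1–5–3–2–1, so G is not a forest; only forests have treewidth ≤ 1, hence tw(G) ≥ 2. Combining the bounds, tw(G) = 2.

Treewidth 2.
One such decomposition:
Bags: B1 = {1, 2, 5}  B2 = {2, 3, 5}  B3 = {2, 3, 4}  B4 = {0, 3, 4}
Tree: B1–B2, B2–B3, B3–B4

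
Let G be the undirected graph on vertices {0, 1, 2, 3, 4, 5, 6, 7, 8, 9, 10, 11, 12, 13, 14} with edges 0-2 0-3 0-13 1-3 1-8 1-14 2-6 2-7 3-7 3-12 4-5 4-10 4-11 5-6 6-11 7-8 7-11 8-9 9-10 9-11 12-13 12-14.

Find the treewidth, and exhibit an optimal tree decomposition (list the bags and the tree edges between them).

Every bag has size at most 4, so the width is 4 − 1 = 3 and tw(G) ≤ 3. For the lower bound: the 4 vertex sets {4,5,10}, {6}, {11}, {2,7,8,9} are disjoint, each induces a connected subgraph, and every pair is joined by at least one edge of G. Contracting each set to a single vertex therefore yields K_{4} as a minor, and since treewidth is minor-monotone, tw(G) ≥ tw(K_{4}) = 3. Hence tw(G) = 3 exactly.

Treewidth 3.
One such decomposition:
Bags: B1 = {4, 5, 6, 10}  B2 = {4, 6, 10, 11}  B3 = {6, 9, 10, 11}  B4 = {2, 6, 9, 11}  B5 = {2, 7, 9, 11}  B6 = {2, 7, 8, 9}  B7 = {0, 2, 7, 8}  B8 = {0, 3, 7, 8}  B9 = {0, 1, 3, 8}  B10 = {0, 1, 3, 13}  B11 = {1, 3, 12, 13}  B12 = {1, 12, 13, 14}
Tree: B1–B2, B2–B3, B3–B4, B4–B5, B5–B6, B6–B7, B7–B8, B8–B9, B9–B10, B10–B11, B11–B12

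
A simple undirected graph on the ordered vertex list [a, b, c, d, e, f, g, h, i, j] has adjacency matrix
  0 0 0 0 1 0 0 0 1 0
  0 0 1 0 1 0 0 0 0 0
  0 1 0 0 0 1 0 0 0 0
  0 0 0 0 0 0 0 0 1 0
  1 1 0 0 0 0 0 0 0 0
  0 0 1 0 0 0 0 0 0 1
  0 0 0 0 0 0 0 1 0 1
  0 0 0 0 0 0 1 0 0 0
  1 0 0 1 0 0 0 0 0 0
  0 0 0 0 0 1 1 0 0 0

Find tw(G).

A width-1 tree decomposition is:
Bags: B1 = {g, h}  B2 = {g, j}  B3 = {f, j}  B4 = {c, f}  B5 = {b, c}  B6 = {b, e}  B7 = {a, e}  B8 = {a, i}  B9 = {d, i}
Tree: B1–B2, B2–B3, B3–B4, B4–B5, B5–B6, B6–B7, B7–B8, B8–B9
The largest bag has 2 vertices, giving width 1; this decomposition certifies tw(G) ≤ 1. G has an edge, so its treewidth is at least 1. The upper and lower bounds meet at 1, so that is the treewidth.

1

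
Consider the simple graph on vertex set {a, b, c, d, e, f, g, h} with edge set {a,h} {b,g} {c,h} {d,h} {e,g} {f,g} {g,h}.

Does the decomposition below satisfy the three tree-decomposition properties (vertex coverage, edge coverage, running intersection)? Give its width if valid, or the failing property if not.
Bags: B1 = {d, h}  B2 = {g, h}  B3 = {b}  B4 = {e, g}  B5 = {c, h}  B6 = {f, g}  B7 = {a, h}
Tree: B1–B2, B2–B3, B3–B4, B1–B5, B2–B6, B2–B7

A tree decomposition must satisfy three properties: every vertex lies in some bag; for every edge, both endpoints lie together in some bag; and for every vertex, the bags containing it form a connected subtree. Here edge (g,b) lies in no bag, so the decomposition is invalid.

No — edge (g,b) lies in no bag.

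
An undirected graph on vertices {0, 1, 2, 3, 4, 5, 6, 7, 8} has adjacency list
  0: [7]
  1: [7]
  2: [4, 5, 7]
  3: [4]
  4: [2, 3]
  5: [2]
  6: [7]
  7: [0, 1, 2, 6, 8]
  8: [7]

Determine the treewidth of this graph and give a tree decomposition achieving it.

Treewidth 1.
One such decomposition:
Bags: B1 = {1, 7}  B2 = {6, 7}  B3 = {2, 7}  B4 = {2, 4}  B5 = {7, 8}  B6 = {3, 4}  B7 = {2, 5}  B8 = {0, 7}
Tree: B1–B2, B1–B3, B3–B4, B1–B5, B4–B6, B3–B7, B2–B8

The largest bag has 2 vertices, giving width 1; this decomposition certifies tw(G) ≤ 1. Since G has at least one edge (e.g. 7–1), it is not an edgeless graph, so tw(G) ≥ 1. Combining the bounds, tw(G) = 1.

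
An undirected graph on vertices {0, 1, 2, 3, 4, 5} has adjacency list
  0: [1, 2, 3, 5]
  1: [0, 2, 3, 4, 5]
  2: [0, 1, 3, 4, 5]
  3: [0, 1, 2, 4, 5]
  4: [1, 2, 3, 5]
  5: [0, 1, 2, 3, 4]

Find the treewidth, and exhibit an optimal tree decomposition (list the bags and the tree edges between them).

Treewidth 4.
One optimal decomposition is:
Bags: B1 = {1, 2, 3, 4, 5}  B2 = {0, 1, 2, 3, 5}
Tree: B1–B2

Every bag has size at most 5, so the width is 5 − 1 = 4 and tw(G) ≤ 4. For the lower bound, the 5 vertices {0, 1, 2, 3, 5} are pairwise adjacent, and any tree decomposition puts a clique entirely inside one bag — forcing width ≥ 4. Hence tw(G) = 4 exactly.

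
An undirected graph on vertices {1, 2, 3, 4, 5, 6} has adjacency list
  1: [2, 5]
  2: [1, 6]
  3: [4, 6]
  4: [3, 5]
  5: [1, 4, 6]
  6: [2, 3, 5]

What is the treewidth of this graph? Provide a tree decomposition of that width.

Treewidth 2.
Bags: B1 = {1, 2, 5}  B2 = {2, 5, 6}  B3 = {4, 5, 6}  B4 = {3, 4, 6}
Tree: B1–B2, B2–B3, B3–B4

The largest bag has 3 vertices, giving width 2; this decomposition certifies tw(G) ≤ 2. For the lower bound, G contains the cycle 1–2–6–5–1, so G is not a forest; only forests have treewidth ≤ 1, hence tw(G) ≥ 2. Therefore the treewidth is 2.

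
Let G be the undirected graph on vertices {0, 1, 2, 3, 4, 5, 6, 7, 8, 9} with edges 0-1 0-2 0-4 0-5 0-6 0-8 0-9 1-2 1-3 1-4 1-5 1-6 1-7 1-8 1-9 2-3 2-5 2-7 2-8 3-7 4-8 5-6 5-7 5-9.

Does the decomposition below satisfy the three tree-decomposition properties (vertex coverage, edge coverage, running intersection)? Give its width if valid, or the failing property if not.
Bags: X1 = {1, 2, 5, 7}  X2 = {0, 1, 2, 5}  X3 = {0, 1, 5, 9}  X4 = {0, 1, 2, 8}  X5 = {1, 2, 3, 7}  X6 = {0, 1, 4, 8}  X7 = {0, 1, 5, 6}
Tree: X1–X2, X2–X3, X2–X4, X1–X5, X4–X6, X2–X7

Every vertex of G appears in some bag (union = {0, 1, 2, 3, 4, 5, 6, 7, 8, 9}); every edge is covered by a bag; and for each vertex v the set of bags containing v is connected in the bag tree. The decomposition is therefore valid. The largest bag has 4 vertices, so the width is 3.

Yes; width 3.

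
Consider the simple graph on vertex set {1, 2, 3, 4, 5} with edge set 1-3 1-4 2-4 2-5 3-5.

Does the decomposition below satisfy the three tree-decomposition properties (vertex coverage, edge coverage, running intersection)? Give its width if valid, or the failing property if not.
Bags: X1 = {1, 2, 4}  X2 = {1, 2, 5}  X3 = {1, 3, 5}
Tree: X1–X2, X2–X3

Every vertex of G appears in some bag (union = {1, 2, 3, 4, 5}); every edge is covered by a bag; and for each vertex v the set of bags containing v is connected in the bag tree. The decomposition is therefore valid. The largest bag has 3 vertices, so the width is 2.

Yes; width 2.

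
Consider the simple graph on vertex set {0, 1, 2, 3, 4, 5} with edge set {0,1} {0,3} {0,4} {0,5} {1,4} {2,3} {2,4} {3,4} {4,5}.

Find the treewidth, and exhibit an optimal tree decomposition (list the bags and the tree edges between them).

Treewidth 2.
Bags: B1 = {0, 3, 4}  B2 = {0, 4, 5}  B3 = {0, 1, 4}  B4 = {2, 3, 4}
Tree: B1–B2, B1–B3, B1–B4

Each bag holds 3 vertices, so the decomposition has width 2, which upper-bounds the treewidth. Conversely, {0, 1, 4} is a clique of size 3, and the vertices of any clique must share a bag in every tree decomposition; so some bag has ≥ 3 vertices and tw(G) ≥ 2. Combining the bounds, tw(G) = 2.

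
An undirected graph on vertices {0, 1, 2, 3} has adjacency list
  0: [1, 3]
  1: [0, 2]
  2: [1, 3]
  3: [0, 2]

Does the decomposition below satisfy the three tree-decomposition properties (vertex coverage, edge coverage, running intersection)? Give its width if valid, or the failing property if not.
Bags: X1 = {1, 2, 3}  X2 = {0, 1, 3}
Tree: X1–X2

Checking the three conditions: (i) the bags cover all of {0, 1, 2, 3}; (ii) for each edge, some bag contains both endpoints; (iii) the bags containing any fixed vertex form a subtree. All hold, so the decomposition is valid with width 3 − 1 = 2.

Yes; width 2.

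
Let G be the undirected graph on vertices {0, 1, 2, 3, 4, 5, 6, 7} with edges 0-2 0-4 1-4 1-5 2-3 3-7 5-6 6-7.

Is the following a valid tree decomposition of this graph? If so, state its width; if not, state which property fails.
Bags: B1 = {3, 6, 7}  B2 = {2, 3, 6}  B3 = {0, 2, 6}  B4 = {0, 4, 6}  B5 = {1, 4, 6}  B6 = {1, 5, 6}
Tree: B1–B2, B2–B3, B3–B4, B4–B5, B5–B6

Checking the three conditions: (i) the bags cover all of {0, 1, 2, 3, 4, 5, 6, 7}; (ii) for each edge, some bag contains both endpoints; (iii) the bags containing any fixed vertex form a subtree. All hold, so the decomposition is valid with width 3 − 1 = 2.

Yes; width 2.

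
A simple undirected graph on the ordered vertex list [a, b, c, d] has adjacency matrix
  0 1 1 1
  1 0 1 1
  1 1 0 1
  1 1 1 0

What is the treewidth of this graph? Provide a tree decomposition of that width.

A single bag containing all 4 vertices is trivially a valid decomposition of width 3. Conversely, {a, b, c, d} is a clique of size 4, and the vertices of any clique must share a bag in every tree decomposition; so some bag has ≥ 4 vertices and tw(G) ≥ 3. The upper and lower bounds meet at 3, so that is the treewidth.

Treewidth 3.
Bags: B1 = {a, b, c, d}
Tree: (single bag)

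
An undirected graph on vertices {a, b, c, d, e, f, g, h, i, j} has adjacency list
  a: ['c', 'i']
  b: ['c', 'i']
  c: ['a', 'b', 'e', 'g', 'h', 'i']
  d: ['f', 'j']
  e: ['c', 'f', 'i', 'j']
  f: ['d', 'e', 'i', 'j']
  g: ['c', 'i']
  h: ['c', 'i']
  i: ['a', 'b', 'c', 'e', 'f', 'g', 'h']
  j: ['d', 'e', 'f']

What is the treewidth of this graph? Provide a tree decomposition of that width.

Each bag holds 3 vertices, so the decomposition has width 2, which upper-bounds the treewidth. Conversely, {d, f, j} is a clique of size 3, and the vertices of any clique must share a bag in every tree decomposition; so some bag has ≥ 3 vertices and tw(G) ≥ 2. Therefore the treewidth is 2.

Treewidth 2.
One such decomposition:
Bags: B1 = {a, c, i}  B2 = {c, h, i}  B3 = {c, e, i}  B4 = {e, f, i}  B5 = {b, c, i}  B6 = {e, f, j}  B7 = {d, f, j}  B8 = {c, g, i}
Tree: B1–B2, B2–B3, B3–B4, B3–B5, B4–B6, B6–B7, B1–B8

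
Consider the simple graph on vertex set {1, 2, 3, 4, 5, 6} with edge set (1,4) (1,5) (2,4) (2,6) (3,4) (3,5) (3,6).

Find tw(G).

2

A width-2 tree decomposition is:
Bags: B1 = {2, 4, 6}  B2 = {3, 4, 6}  B3 = {1, 3, 4}  B4 = {1, 3, 5}
Tree: B1–B2, B2–B3, B3–B4
Each bag holds 3 vertices, so the decomposition has width 2, which upper-bounds the treewidth. Since 2–6–3–4–2 is a cycle in G, G is not acyclic. Forests are exactly the graphs of treewidth ≤ 1, so tw(G) ≥ 2. The upper and lower bounds meet at 2, so that is the treewidth.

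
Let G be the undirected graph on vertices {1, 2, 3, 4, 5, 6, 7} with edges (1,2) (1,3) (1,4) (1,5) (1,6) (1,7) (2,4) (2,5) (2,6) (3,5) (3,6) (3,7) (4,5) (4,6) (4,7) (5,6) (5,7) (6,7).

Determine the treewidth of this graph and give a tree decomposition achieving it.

Each bag holds 5 vertices, so the decomposition has width 4, which upper-bounds the treewidth. Conversely, {1, 3, 5, 6, 7} is a clique of size 5, and the vertices of any clique must share a bag in every tree decomposition; so some bag has ≥ 5 vertices and tw(G) ≥ 4. Hence tw(G) = 4 exactly.

Treewidth 4.
Bags: B1 = {1, 4, 5, 6, 7}  B2 = {1, 2, 4, 5, 6}  B3 = {1, 3, 5, 6, 7}
Tree: B1–B2, B1–B3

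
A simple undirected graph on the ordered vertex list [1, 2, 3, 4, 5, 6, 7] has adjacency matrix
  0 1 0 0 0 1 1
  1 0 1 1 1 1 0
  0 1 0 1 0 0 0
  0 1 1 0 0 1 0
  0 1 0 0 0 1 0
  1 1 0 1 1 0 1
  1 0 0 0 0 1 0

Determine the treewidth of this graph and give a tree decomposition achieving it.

Every bag has size at most 3, so the width is 3 − 1 = 2 and tw(G) ≤ 2. On the other hand G contains the 3-clique {2, 3, 4}. A clique must lie in a single bag of any decomposition, so no decomposition can have width below 2. Hence tw(G) = 2 exactly.

Treewidth 2.
One optimal decomposition is:
Bags: B1 = {2, 5, 6}  B2 = {2, 4, 6}  B3 = {2, 3, 4}  B4 = {1, 2, 6}  B5 = {1, 6, 7}
Tree: B1–B2, B2–B3, B2–B4, B4–B5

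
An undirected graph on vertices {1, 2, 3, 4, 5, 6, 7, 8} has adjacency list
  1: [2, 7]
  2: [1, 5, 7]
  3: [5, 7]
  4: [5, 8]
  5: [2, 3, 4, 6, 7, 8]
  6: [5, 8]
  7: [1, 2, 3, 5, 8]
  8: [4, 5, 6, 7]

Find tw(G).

2

A width-2 tree decomposition is:
Bags: B1 = {5, 7, 8}  B2 = {5, 6, 8}  B3 = {2, 5, 7}  B4 = {4, 5, 8}  B5 = {1, 2, 7}  B6 = {3, 5, 7}
Tree: B1–B2, B1–B3, B1–B4, B3–B5, B3–B6
Each bag holds 3 vertices, so the decomposition has width 2, which upper-bounds the treewidth. Conversely, {1, 2, 7} is a clique of size 3, and the vertices of any clique must share a bag in every tree decomposition; so some bag has ≥ 3 vertices and tw(G) ≥ 2. Hence tw(G) = 2 exactly.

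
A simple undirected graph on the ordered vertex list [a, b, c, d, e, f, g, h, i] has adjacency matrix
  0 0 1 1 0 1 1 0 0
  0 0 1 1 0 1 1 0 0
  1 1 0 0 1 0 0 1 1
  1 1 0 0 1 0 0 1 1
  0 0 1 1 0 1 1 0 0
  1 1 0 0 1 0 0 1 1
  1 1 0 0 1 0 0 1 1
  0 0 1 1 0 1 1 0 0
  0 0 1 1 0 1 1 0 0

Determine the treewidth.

A width-4 tree decomposition is:
Bags: B1 = {c, d, f, g, h}  B2 = {a, c, d, f, g}  B3 = {c, d, f, g, i}  B4 = {b, c, d, f, g}  B5 = {c, d, e, f, g}
Tree: B1–B2, B2–B3, B3–B4, B4–B5
Each bag holds 5 vertices, so the decomposition has width 4, which upper-bounds the treewidth. For the lower bound: the 5 vertex sets {g,h}, {a,c}, {f,i}, {d}, {b} are disjoint, each induces a connected subgraph, and every pair is joined by at least one edge of G. Contracting each set to a single vertex therefore yields K_{5} as a minor, and since treewidth is minor-monotone, tw(G) ≥ tw(K_{5}) = 4. Therefore the treewidth is 4.

4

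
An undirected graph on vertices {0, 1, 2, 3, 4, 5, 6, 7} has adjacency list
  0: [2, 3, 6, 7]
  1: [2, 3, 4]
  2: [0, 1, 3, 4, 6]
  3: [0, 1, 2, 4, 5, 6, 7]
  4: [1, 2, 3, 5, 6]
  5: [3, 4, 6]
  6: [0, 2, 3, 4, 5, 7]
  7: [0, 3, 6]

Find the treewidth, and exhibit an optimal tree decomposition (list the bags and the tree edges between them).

The largest bag has 4 vertices, giving width 3; this decomposition certifies tw(G) ≤ 3. Conversely, {1, 2, 3, 4} is a clique of size 4, and the vertices of any clique must share a bag in every tree decomposition; so some bag has ≥ 4 vertices and tw(G) ≥ 3. Therefore the treewidth is 3.

Treewidth 3.
Bags: B1 = {0, 3, 6, 7}  B2 = {0, 2, 3, 6}  B3 = {2, 3, 4, 6}  B4 = {1, 2, 3, 4}  B5 = {3, 4, 5, 6}
Tree: B1–B2, B2–B3, B3–B4, B3–B5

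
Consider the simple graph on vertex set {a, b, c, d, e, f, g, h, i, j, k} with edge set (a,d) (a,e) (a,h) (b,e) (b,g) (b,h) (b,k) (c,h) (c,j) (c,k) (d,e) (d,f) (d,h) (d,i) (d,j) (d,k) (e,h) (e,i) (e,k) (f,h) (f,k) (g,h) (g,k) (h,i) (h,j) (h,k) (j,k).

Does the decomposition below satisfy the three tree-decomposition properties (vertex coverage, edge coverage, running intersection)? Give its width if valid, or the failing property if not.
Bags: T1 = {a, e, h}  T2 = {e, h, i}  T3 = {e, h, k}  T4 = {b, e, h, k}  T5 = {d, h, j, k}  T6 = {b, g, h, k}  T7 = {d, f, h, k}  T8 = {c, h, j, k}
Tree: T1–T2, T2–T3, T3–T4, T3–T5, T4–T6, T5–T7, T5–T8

A tree decomposition must satisfy three properties: every vertex lies in some bag; for every edge, both endpoints lie together in some bag; and for every vertex, the bags containing it form a connected subtree. Here edge (a,d) lies in no bag, so the decomposition is invalid.

No — edge (a,d) lies in no bag.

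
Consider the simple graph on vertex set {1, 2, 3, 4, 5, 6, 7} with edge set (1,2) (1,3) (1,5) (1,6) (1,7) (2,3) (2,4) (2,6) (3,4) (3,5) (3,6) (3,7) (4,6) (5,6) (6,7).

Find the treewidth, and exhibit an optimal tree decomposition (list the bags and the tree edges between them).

Treewidth 3.
Bags: B1 = {2, 3, 4, 6}  B2 = {1, 2, 3, 6}  B3 = {1, 3, 5, 6}  B4 = {1, 3, 6, 7}
Tree: B1–B2, B2–B3, B2–B4

Each bag holds 4 vertices, so the decomposition has width 3, which upper-bounds the treewidth. Conversely, {1, 2, 3, 6} is a clique of size 4, and the vertices of any clique must share a bag in every tree decomposition; so some bag has ≥ 4 vertices and tw(G) ≥ 3. The upper and lower bounds meet at 3, so that is the treewidth.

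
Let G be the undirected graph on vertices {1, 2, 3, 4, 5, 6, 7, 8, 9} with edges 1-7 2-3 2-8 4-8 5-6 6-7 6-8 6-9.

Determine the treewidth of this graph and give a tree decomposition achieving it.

Treewidth 1.
One such decomposition:
Bags: B1 = {6, 8}  B2 = {5, 6}  B3 = {6, 7}  B4 = {1, 7}  B5 = {4, 8}  B6 = {6, 9}  B7 = {2, 8}  B8 = {2, 3}
Tree: B1–B2, B2–B3, B3–B4, B1–B5, B3–B6, B5–B7, B7–B8

Every bag has size at most 2, so the width is 2 − 1 = 1 and tw(G) ≤ 1. Since G has at least one edge (e.g. 8–6), it is not an edgeless graph, so tw(G) ≥ 1. The upper and lower bounds meet at 1, so that is the treewidth.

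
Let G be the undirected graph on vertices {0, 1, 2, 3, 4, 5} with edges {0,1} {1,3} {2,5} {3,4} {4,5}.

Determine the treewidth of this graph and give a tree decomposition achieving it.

Treewidth 1.
Bags: B1 = {0, 1}  B2 = {1, 3}  B3 = {3, 4}  B4 = {4, 5}  B5 = {2, 5}
Tree: B1–B2, B2–B3, B3–B4, B4–B5

The largest bag has 2 vertices, giving width 1; this decomposition certifies tw(G) ≤ 1. G has an edge, so its treewidth is at least 1. Hence tw(G) = 1 exactly.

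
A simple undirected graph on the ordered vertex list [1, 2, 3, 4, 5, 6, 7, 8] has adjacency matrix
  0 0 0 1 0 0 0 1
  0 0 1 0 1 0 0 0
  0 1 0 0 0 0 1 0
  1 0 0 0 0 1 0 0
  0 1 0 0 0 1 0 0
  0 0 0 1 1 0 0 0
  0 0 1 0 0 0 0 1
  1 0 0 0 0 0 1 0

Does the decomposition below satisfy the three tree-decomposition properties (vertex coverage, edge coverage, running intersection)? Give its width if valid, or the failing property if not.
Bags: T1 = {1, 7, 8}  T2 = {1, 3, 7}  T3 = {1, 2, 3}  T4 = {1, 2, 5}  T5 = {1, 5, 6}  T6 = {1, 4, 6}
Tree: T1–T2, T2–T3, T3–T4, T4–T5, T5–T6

Yes; width 2.

Every vertex of G appears in some bag (union = {1, 2, 3, 4, 5, 6, 7, 8}); every edge is covered by a bag; and for each vertex v the set of bags containing v is connected in the bag tree. The decomposition is therefore valid. The largest bag has 3 vertices, so the width is 2.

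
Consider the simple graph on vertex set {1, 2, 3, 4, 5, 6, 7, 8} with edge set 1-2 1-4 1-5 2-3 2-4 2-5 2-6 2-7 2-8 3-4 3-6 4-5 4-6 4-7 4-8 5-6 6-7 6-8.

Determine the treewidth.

A width-3 tree decomposition is:
Bags: B1 = {2, 4, 6, 7}  B2 = {2, 4, 6, 8}  B3 = {2, 3, 4, 6}  B4 = {2, 4, 5, 6}  B5 = {1, 2, 4, 5}
Tree: B1–B2, B1–B3, B1–B4, B4–B5
The largest bag has 4 vertices, giving width 3; this decomposition certifies tw(G) ≤ 3. For the lower bound, the 4 vertices {1, 2, 4, 5} are pairwise adjacent, and any tree decomposition puts a clique entirely inside one bag — forcing width ≥ 3. The upper and lower bounds meet at 3, so that is the treewidth.

3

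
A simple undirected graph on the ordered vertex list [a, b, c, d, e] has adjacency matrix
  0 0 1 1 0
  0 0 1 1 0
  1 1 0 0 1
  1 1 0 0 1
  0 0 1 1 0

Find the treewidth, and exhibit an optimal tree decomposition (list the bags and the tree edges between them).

Each bag holds 3 vertices, so the decomposition has width 2, which upper-bounds the treewidth. For the lower bound, G contains the cycle d–e–c–a–d, so G is not a forest; only forests have treewidth ≤ 1, hence tw(G) ≥ 2. The upper and lower bounds meet at 2, so that is the treewidth.

Treewidth 2.
One optimal decomposition is:
Bags: B1 = {c, d, e}  B2 = {a, c, d}  B3 = {b, c, d}
Tree: B1–B2, B2–B3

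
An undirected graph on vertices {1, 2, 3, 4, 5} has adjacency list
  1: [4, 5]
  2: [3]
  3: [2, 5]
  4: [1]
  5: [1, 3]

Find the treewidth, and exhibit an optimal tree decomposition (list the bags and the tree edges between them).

The largest bag has 2 vertices, giving width 1; this decomposition certifies tw(G) ≤ 1. G has an edge, so its treewidth is at least 1. Combining the bounds, tw(G) = 1.

Treewidth 1.
One optimal decomposition is:
Bags: B1 = {2, 3}  B2 = {3, 5}  B3 = {1, 5}  B4 = {1, 4}
Tree: B1–B2, B2–B3, B3–B4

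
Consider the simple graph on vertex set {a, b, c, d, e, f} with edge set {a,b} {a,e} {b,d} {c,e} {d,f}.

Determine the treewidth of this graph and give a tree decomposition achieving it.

Treewidth 1.
One such decomposition:
Bags: B1 = {a, b}  B2 = {a, e}  B3 = {b, d}  B4 = {d, f}  B5 = {c, e}
Tree: B1–B2, B1–B3, B3–B4, B2–B5

Every bag has size at most 2, so the width is 2 − 1 = 1 and tw(G) ≤ 1. Since G has at least one edge (e.g. a–b), it is not an edgeless graph, so tw(G) ≥ 1. Hence tw(G) = 1 exactly.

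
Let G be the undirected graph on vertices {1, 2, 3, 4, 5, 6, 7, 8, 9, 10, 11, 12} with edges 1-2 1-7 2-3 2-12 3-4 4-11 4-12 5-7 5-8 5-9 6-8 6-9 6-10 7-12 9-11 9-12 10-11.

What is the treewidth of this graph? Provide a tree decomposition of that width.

Treewidth 3.
Bags: B1 = {1, 2, 3, 7}  B2 = {2, 3, 7, 12}  B3 = {3, 4, 7, 12}  B4 = {4, 5, 7, 12}  B5 = {4, 5, 9, 12}  B6 = {4, 5, 9, 11}  B7 = {5, 8, 9, 11}  B8 = {6, 8, 9, 11}  B9 = {6, 8, 10, 11}
Tree: B1–B2, B2–B3, B3–B4, B4–B5, B5–B6, B6–B7, B7–B8, B8–B9

Each bag holds 4 vertices, so the decomposition has width 3, which upper-bounds the treewidth. For the lower bound: the 4 vertex sets {1,2,3}, {7}, {12}, {4,5,9,11} are disjoint, each induces a connected subgraph, and every pair is joined by at least one edge of G. Contracting each set to a single vertex therefore yields K_{4} as a minor, and since treewidth is minor-monotone, tw(G) ≥ tw(K_{4}) = 3. Hence tw(G) = 3 exactly.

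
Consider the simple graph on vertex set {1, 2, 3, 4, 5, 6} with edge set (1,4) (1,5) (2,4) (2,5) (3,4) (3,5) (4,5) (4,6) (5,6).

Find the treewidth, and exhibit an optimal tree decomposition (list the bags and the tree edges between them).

Treewidth 2.
One such decomposition:
Bags: B1 = {1, 4, 5}  B2 = {4, 5, 6}  B3 = {2, 4, 5}  B4 = {3, 4, 5}
Tree: B1–B2, B1–B3, B2–B4

The largest bag has 3 vertices, giving width 2; this decomposition certifies tw(G) ≤ 2. For the lower bound, the 3 vertices {1, 4, 5} are pairwise adjacent, and any tree decomposition puts a clique entirely inside one bag — forcing width ≥ 2. The upper and lower bounds meet at 2, so that is the treewidth.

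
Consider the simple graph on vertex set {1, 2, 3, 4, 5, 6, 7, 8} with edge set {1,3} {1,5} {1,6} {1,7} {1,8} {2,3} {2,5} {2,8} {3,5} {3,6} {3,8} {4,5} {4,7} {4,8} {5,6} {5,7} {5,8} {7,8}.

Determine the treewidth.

A width-3 tree decomposition is:
Bags: B1 = {4, 5, 7, 8}  B2 = {1, 5, 7, 8}  B3 = {1, 3, 5, 8}  B4 = {1, 3, 5, 6}  B5 = {2, 3, 5, 8}
Tree: B1–B2, B2–B3, B3–B4, B3–B5
Every bag has size at most 4, so the width is 4 − 1 = 3 and tw(G) ≤ 3. On the other hand G contains the 4-clique {1, 3, 5, 8}. A clique must lie in a single bag of any decomposition, so no decomposition can have width below 3. The upper and lower bounds meet at 3, so that is the treewidth.

3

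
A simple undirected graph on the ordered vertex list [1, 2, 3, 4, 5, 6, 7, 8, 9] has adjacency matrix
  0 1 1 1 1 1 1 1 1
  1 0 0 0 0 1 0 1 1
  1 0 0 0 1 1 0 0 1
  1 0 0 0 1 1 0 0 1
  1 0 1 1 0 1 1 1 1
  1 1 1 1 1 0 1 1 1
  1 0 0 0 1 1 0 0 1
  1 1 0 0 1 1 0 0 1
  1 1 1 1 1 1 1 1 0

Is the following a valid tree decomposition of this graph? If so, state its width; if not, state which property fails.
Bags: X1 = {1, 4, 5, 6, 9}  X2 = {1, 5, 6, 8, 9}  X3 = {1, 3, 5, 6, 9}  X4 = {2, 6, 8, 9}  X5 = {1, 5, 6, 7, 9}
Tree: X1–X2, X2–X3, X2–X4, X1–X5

A tree decomposition must satisfy three properties: every vertex lies in some bag; for every edge, both endpoints lie together in some bag; and for every vertex, the bags containing it form a connected subtree. Here edge (1,2) lies in no bag, so the decomposition is invalid.

No — edge (1,2) lies in no bag.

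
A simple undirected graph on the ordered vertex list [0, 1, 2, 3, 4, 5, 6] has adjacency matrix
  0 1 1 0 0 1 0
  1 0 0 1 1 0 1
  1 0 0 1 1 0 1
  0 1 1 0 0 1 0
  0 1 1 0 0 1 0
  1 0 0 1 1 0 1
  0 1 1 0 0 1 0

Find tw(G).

3

A width-3 tree decomposition is:
Bags: B1 = {1, 2, 4, 5}  B2 = {1, 2, 5, 6}  B3 = {0, 1, 2, 5}  B4 = {1, 2, 3, 5}
Tree: B1–B2, B2–B3, B3–B4
The largest bag has 4 vertices, giving width 3; this decomposition certifies tw(G) ≤ 3. For the lower bound: the 4 vertex sets {2,4}, {1,6}, {5}, {0} are disjoint, each induces a connected subgraph, and every pair is joined by at least one edge of G. Contracting each set to a single vertex therefore yields K_{4} as a minor, and since treewidth is minor-monotone, tw(G) ≥ tw(K_{4}) = 3. The upper and lower bounds meet at 3, so that is the treewidth.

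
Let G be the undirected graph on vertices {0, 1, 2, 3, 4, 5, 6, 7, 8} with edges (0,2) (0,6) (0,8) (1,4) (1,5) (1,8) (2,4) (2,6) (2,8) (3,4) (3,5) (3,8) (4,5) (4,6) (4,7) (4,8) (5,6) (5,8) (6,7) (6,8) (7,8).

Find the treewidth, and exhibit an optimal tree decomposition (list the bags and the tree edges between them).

Treewidth 3.
One optimal decomposition is:
Bags: B1 = {4, 5, 6, 8}  B2 = {3, 4, 5, 8}  B3 = {1, 4, 5, 8}  B4 = {2, 4, 6, 8}  B5 = {4, 6, 7, 8}  B6 = {0, 2, 6, 8}
Tree: B1–B2, B1–B3, B1–B4, B4–B5, B4–B6

Each bag holds 4 vertices, so the decomposition has width 3, which upper-bounds the treewidth. Conversely, {0, 2, 6, 8} is a clique of size 4, and the vertices of any clique must share a bag in every tree decomposition; so some bag has ≥ 4 vertices and tw(G) ≥ 3. The upper and lower bounds meet at 3, so that is the treewidth.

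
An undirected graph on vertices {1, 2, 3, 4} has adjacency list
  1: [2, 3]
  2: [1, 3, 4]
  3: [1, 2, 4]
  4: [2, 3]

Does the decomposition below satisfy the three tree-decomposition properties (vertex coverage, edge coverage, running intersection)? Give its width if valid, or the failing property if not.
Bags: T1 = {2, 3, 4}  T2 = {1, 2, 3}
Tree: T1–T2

Yes; width 2.

Vertex coverage: the bags together contain {1, 2, 3, 4}, the full vertex set. Edge coverage: each edge of G has both endpoints in at least one bag. Running intersection: for every vertex, the bags containing it form a connected subtree. All three properties hold, so this is a valid tree decomposition of width max|bag| − 1 = 2, and hence tw(G) ≤ 2.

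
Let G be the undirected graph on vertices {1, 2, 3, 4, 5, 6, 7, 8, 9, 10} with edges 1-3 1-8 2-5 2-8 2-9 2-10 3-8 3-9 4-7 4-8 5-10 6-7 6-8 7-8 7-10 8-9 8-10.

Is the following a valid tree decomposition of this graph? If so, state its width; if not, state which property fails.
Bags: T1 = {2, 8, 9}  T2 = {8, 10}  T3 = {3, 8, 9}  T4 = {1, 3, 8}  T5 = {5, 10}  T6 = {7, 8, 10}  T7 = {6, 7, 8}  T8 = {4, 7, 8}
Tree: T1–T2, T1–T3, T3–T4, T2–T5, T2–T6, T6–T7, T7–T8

No — edge (2,10) lies in no bag.

A tree decomposition must satisfy three properties: every vertex lies in some bag; for every edge, both endpoints lie together in some bag; and for every vertex, the bags containing it form a connected subtree. Here edge (2,10) lies in no bag, so the decomposition is invalid.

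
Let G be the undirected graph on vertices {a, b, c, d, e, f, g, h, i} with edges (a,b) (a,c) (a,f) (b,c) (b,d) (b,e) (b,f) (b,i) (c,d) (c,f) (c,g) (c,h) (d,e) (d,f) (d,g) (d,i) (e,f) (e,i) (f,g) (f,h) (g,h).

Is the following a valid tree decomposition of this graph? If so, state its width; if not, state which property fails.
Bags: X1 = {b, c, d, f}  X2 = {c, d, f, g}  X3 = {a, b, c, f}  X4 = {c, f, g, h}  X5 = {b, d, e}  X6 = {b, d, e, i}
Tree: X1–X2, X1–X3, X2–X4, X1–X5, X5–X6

A tree decomposition must satisfy three properties: every vertex lies in some bag; for every edge, both endpoints lie together in some bag; and for every vertex, the bags containing it form a connected subtree. Here edge (f,e) lies in no bag, so the decomposition is invalid.

No — edge (f,e) lies in no bag.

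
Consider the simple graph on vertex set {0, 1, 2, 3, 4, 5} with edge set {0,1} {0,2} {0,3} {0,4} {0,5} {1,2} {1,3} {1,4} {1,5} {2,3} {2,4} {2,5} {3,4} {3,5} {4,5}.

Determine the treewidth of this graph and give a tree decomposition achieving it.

A single bag containing all 6 vertices is trivially a valid decomposition of width 5. For the lower bound, the 6 vertices {0, 1, 2, 3, 4, 5} are pairwise adjacent, and any tree decomposition puts a clique entirely inside one bag — forcing width ≥ 5. Combining the bounds, tw(G) = 5.

Treewidth 5.
Bags: B1 = {0, 1, 2, 3, 4, 5}
Tree: (single bag)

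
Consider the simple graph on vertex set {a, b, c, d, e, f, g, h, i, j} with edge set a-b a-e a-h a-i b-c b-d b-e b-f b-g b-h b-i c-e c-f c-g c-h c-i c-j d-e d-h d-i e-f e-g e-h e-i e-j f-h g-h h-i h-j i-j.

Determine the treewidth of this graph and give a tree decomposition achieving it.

Treewidth 4.
One optimal decomposition is:
Bags: B1 = {b, c, e, h, i}  B2 = {b, c, e, g, h}  B3 = {c, e, h, i, j}  B4 = {a, b, e, h, i}  B5 = {b, c, e, f, h}  B6 = {b, d, e, h, i}
Tree: B1–B2, B1–B3, B1–B4, B1–B5, B4–B6

Each bag holds 5 vertices, so the decomposition has width 4, which upper-bounds the treewidth. On the other hand G contains the 5-clique {c, e, h, i, j}. A clique must lie in a single bag of any decomposition, so no decomposition can have width below 4. Combining the bounds, tw(G) = 4.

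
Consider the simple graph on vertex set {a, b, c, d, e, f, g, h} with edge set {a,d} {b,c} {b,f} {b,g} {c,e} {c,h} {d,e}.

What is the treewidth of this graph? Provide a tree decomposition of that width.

Treewidth 1.
One optimal decomposition is:
Bags: B1 = {c, h}  B2 = {b, c}  B3 = {c, e}  B4 = {d, e}  B5 = {b, f}  B6 = {b, g}  B7 = {a, d}
Tree: B1–B2, B1–B3, B3–B4, B2–B5, B5–B6, B4–B7

Each bag holds 2 vertices, so the decomposition has width 1, which upper-bounds the treewidth. G has an edge, so its treewidth is at least 1. Therefore the treewidth is 1.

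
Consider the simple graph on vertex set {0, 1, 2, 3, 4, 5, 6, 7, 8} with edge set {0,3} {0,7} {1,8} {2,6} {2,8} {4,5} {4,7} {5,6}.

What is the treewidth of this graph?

A width-1 tree decomposition is:
Bags: B1 = {0, 3}  B2 = {0, 7}  B3 = {4, 7}  B4 = {4, 5}  B5 = {5, 6}  B6 = {2, 6}  B7 = {2, 8}  B8 = {1, 8}
Tree: B1–B2, B2–B3, B3–B4, B4–B5, B5–B6, B6–B7, B7–B8
Each bag holds 2 vertices, so the decomposition has width 1, which upper-bounds the treewidth. Since G has at least one edge (e.g. 3–0), it is not an edgeless graph, so tw(G) ≥ 1. Therefore the treewidth is 1.

1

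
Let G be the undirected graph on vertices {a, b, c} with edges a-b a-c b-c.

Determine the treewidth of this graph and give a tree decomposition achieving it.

A single bag containing all 3 vertices is trivially a valid decomposition of width 2. Conversely, {a, b, c} is a clique of size 3, and the vertices of any clique must share a bag in every tree decomposition; so some bag has ≥ 3 vertices and tw(G) ≥ 2. Combining the bounds, tw(G) = 2.

Treewidth 2.
One such decomposition:
Bags: B1 = {a, b, c}
Tree: (single bag)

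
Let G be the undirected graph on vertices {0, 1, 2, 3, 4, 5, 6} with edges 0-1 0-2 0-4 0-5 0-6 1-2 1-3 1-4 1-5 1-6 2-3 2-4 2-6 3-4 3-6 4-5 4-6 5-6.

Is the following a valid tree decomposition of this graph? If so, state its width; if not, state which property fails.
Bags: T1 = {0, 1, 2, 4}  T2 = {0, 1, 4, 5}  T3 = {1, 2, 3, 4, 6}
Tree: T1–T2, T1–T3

A tree decomposition must satisfy three properties: every vertex lies in some bag; for every edge, both endpoints lie together in some bag; and for every vertex, the bags containing it form a connected subtree. Here edge (6,0) lies in no bag, so the decomposition is invalid.

No — edge (6,0) lies in no bag.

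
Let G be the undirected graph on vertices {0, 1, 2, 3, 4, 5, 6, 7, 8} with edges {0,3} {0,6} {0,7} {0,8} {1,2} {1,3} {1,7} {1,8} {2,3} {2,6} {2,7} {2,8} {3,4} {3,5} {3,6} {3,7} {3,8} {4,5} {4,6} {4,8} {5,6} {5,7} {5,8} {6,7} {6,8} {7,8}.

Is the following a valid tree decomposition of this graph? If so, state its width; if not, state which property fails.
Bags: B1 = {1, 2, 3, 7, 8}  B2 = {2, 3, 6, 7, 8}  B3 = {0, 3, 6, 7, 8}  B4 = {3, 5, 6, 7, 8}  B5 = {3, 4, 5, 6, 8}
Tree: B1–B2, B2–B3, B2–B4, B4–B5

Yes; width 4.

Every vertex of G appears in some bag (union = {0, 1, 2, 3, 4, 5, 6, 7, 8}); every edge is covered by a bag; and for each vertex v the set of bags containing v is connected in the bag tree. The decomposition is therefore valid. The largest bag has 5 vertices, so the width is 4.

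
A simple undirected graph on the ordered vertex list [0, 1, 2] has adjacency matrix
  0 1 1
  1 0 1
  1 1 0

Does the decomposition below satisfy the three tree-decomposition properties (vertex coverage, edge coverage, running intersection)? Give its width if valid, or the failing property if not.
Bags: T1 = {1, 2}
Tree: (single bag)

A tree decomposition must satisfy three properties: every vertex lies in some bag; for every edge, both endpoints lie together in some bag; and for every vertex, the bags containing it form a connected subtree. Here vertex 0 appears in no bag, so the decomposition is invalid.

No — vertex 0 appears in no bag.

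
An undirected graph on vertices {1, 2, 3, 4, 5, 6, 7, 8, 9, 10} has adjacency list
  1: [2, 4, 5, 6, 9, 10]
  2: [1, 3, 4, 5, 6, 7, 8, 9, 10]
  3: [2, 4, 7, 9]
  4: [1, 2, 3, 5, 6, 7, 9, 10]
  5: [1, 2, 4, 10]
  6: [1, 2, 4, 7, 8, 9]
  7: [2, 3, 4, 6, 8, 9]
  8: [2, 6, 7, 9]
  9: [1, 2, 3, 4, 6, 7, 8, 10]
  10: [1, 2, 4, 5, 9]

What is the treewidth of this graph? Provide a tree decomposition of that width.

The largest bag has 5 vertices, giving width 4; this decomposition certifies tw(G) ≤ 4. Conversely, {2, 6, 7, 8, 9} is a clique of size 5, and the vertices of any clique must share a bag in every tree decomposition; so some bag has ≥ 5 vertices and tw(G) ≥ 4. Hence tw(G) = 4 exactly.

Treewidth 4.
One optimal decomposition is:
Bags: B1 = {1, 2, 4, 6, 9}  B2 = {2, 4, 6, 7, 9}  B3 = {1, 2, 4, 9, 10}  B4 = {2, 3, 4, 7, 9}  B5 = {1, 2, 4, 5, 10}  B6 = {2, 6, 7, 8, 9}
Tree: B1–B2, B1–B3, B2–B4, B3–B5, B2–B6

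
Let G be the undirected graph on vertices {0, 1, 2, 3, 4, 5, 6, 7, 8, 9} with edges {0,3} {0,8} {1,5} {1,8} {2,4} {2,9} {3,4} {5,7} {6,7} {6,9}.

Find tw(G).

A width-2 tree decomposition is:
Bags: B1 = {2, 4, 9}  B2 = {3, 4, 9}  B3 = {0, 3, 9}  B4 = {0, 8, 9}  B5 = {1, 8, 9}  B6 = {1, 5, 9}  B7 = {5, 7, 9}  B8 = {6, 7, 9}
Tree: B1–B2, B2–B3, B3–B4, B4–B5, B5–B6, B6–B7, B7–B8
Every bag has size at most 3, so the width is 3 − 1 = 2 and tw(G) ≤ 2. Since 9–2–4–3–0–8–1–5–7–6–9 is a cycle in G, G is not acyclic. Forests are exactly the graphs of treewidth ≤ 1, so tw(G) ≥ 2. Combining the bounds, tw(G) = 2.

2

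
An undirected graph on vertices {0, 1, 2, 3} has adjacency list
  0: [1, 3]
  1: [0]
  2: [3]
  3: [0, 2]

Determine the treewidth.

A width-1 tree decomposition is:
Bags: B1 = {2, 3}  B2 = {0, 3}  B3 = {0, 1}
Tree: B1–B2, B2–B3
Every bag has size at most 2, so the width is 2 − 1 = 1 and tw(G) ≤ 1. Any graph with an edge has treewidth ≥ 1, and G has the edge 2–3. Hence tw(G) = 1 exactly.

1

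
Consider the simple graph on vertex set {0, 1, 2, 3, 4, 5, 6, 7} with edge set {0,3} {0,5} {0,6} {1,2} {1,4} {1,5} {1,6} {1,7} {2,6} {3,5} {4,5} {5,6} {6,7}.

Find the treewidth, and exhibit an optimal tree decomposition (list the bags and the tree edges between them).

The largest bag has 3 vertices, giving width 2; this decomposition certifies tw(G) ≤ 2. On the other hand G contains the 3-clique {0, 3, 5}. A clique must lie in a single bag of any decomposition, so no decomposition can have width below 2. Therefore the treewidth is 2.

Treewidth 2.
Bags: B1 = {0, 3, 5}  B2 = {0, 5, 6}  B3 = {1, 5, 6}  B4 = {1, 2, 6}  B5 = {1, 4, 5}  B6 = {1, 6, 7}
Tree: B1–B2, B2–B3, B3–B4, B3–B5, B3–B6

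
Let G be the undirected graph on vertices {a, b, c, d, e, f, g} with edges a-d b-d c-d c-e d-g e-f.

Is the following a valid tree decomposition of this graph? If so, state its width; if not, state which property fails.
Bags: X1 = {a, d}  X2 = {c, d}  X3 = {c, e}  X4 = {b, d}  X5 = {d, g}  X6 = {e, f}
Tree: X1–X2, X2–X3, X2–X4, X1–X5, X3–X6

Yes; width 1.

Checking the three conditions: (i) the bags cover all of {a, b, c, d, e, f, g}; (ii) for each edge, some bag contains both endpoints; (iii) the bags containing any fixed vertex form a subtree. All hold, so the decomposition is valid with width 2 − 1 = 1.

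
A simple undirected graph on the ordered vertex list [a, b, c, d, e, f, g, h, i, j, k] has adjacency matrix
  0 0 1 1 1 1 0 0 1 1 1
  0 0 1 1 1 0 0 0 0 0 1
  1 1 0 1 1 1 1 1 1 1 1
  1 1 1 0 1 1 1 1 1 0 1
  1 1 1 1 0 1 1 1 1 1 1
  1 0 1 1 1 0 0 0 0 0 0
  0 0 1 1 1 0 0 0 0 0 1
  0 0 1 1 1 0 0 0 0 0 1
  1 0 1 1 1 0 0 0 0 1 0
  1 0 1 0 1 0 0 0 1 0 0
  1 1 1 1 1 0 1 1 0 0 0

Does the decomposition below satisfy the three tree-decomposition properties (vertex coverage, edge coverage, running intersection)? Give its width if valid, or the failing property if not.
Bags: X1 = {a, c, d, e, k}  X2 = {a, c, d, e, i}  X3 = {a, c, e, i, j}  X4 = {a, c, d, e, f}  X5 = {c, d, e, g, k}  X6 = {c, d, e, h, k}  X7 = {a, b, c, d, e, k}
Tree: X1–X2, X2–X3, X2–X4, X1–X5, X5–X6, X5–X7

No — bags containing vertex a are not connected in the tree.

A tree decomposition must satisfy three properties: every vertex lies in some bag; for every edge, both endpoints lie together in some bag; and for every vertex, the bags containing it form a connected subtree. Here bags containing vertex a are not connected in the tree, so the decomposition is invalid.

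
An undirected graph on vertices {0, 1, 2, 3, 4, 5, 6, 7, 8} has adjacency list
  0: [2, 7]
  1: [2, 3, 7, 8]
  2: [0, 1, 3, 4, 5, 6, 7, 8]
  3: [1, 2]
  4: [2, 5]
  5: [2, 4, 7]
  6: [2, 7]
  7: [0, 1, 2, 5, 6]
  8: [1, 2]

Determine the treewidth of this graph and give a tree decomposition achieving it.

Treewidth 2.
One optimal decomposition is:
Bags: B1 = {1, 2, 7}  B2 = {2, 5, 7}  B3 = {1, 2, 8}  B4 = {0, 2, 7}  B5 = {2, 4, 5}  B6 = {1, 2, 3}  B7 = {2, 6, 7}
Tree: B1–B2, B1–B3, B1–B4, B2–B5, B1–B6, B4–B7

The largest bag has 3 vertices, giving width 2; this decomposition certifies tw(G) ≤ 2. On the other hand G contains the 3-clique {1, 2, 8}. A clique must lie in a single bag of any decomposition, so no decomposition can have width below 2. The upper and lower bounds meet at 2, so that is the treewidth.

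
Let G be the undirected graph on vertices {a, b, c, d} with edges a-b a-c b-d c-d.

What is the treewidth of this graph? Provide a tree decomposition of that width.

Treewidth 2.
One optimal decomposition is:
Bags: B1 = {a, c, d}  B2 = {a, b, d}
Tree: B1–B2

The largest bag has 3 vertices, giving width 2; this decomposition certifies tw(G) ≤ 2. The edges a–c–d–b–a form a cycle, so G is not a tree and its treewidth is at least 2. The upper and lower bounds meet at 2, so that is the treewidth.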